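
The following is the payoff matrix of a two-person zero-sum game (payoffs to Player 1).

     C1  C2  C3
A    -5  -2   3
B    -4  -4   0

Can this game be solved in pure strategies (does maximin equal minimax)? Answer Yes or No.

Yes

Row minima: A → -5, B → -4; maximin = -4.
Column maxima: C1 → -4, C2 → -2, C3 → 3; minimax = -4.
maximin = minimax = -4, so a saddle point exists.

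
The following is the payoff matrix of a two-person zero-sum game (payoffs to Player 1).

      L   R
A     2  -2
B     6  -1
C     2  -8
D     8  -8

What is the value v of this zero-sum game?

Row minima: A → -2, B → -1, C → -8, D → -8; maximin = -1.
Column maxima: L → 8, R → -1; minimax = -1.
Since maximin = minimax = -1, there is a saddle point and the value is -1.

-1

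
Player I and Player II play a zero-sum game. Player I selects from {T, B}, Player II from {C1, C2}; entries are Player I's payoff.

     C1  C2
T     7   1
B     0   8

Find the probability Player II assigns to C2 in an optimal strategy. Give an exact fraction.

Row minima: T → 1, B → 0; maximin = 1.
Column maxima: C1 → 7, C2 → 8; minimax = 7.
1 ≠ 7, so there is no saddle point; optimal play is mixed.
Let Player I play T with probability p. Expected payoff against C1: 7p + 0(1−p) = 7p; against C2: 1p + 8(1−p) = −7p + 8.
Setting these equal: 7p = −7p + 8 ⇒ 14p = 8 ⇒ p = 4/7, and the value is (7)·(4/7) = 4.
For Player II: with q = P(C1), equating T's and B's payoffs gives 6q + 1 = −8q + 8 ⇒ q = 1/2.

1/2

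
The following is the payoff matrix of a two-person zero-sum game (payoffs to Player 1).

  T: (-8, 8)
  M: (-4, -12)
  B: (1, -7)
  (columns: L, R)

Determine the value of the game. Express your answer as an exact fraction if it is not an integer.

Row minima: T → -8, M → -12, B → -7; maximin = -7.
Column maxima: L → 1, R → 8; minimax = 1.
-7 ≠ 1, so there is no saddle point; optimal play is mixed.
M is strictly dominated by B, so Player 1 never plays it.
On the remaining 2×2 (T, B vs L, R):
Let Player 1 play T with probability p. Expected payoff against L: (-8)p + 1(1−p) = −9p + 1; against R: 8p + (-7)(1−p) = 15p − 7.
Setting these equal: −9p + 1 = 15p − 7 ⇒ −24p = -8 ⇒ p = 1/3, and the value is (-9)·(1/3) + 1 = -2.
For Player 2: with q = P(L), equating T's and B's payoffs gives −16q + 8 = 8q − 7 ⇒ q = 5/8.

-2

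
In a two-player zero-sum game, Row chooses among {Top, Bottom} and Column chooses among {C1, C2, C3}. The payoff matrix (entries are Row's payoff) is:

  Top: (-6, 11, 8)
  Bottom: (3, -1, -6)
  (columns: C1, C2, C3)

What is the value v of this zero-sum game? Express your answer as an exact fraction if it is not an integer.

Row minima: Top → -6, Bottom → -6; maximin = -6.
Column maxima: C1 → 3, C2 → 11, C3 → 8; minimax = 3.
-6 ≠ 3, so there is no saddle point; optimal play is mixed.
C2 is strictly dominated by C3 (it gives Row strictly more in every row), so Column never plays it.
On the remaining 2×2 (Top, Bottom vs C1, C3):
Let Row play Top with probability p. Expected payoff against C1: (-6)p + 3(1−p) = −9p + 3; against C3: 8p + (-6)(1−p) = 14p − 6.
Setting these equal: −9p + 3 = 14p − 6 ⇒ −23p = -9 ⇒ p = 9/23, and the value is (-9)·(9/23) + 3 = -12/23.
For Column: with q = P(C1), equating Top's and Bottom's payoffs gives −14q + 8 = 9q − 6 ⇒ q = 14/23.

-12/23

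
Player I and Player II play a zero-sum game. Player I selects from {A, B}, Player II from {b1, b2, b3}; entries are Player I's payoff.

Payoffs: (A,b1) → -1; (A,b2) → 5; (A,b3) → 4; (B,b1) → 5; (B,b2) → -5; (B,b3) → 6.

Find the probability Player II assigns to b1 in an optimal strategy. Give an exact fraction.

Row minima: A → -1, B → -5; maximin = -1.
Column maxima: b1 → 5, b2 → 5, b3 → 6; minimax = 5.
-1 ≠ 5, so there is no saddle point; optimal play is mixed.
b3 is strictly dominated by b1 (it gives Player I strictly more in every row), so Player II never plays it.
On the remaining 2×2 (A, B vs b1, b2):
Let Player I play A with probability p. Expected payoff against b1: (-1)p + 5(1−p) = −6p + 5; against b2: 5p + (-5)(1−p) = 10p − 5.
Setting these equal: −6p + 5 = 10p − 5 ⇒ −16p = -10 ⇒ p = 5/8, and the value is (-6)·(5/8) + 5 = 5/4.
For Player II: with q = P(b1), equating A's and B's payoffs gives −6q + 5 = 10q − 5 ⇒ q = 5/8.

5/8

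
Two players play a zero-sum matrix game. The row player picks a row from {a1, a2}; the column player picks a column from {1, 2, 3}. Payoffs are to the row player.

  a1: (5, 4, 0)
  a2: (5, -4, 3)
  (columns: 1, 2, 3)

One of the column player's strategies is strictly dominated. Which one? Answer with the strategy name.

1

2 holds the row player's payoff strictly below 1 in every row: 4 < 5, -4 < 5.
So 1 is strictly dominated for the column player.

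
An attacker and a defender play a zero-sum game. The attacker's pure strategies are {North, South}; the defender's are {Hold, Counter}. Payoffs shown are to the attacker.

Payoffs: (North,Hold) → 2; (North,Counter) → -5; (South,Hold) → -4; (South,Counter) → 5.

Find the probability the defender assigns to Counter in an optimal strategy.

3/8

Row minima: North → -5, South → -4; maximin = -4.
Column maxima: Hold → 2, Counter → 5; minimax = 2.
-4 ≠ 2, so there is no saddle point; optimal play is mixed.
Let the attacker play North with probability p. Expected payoff against Hold: 2p + (-4)(1−p) = 6p − 4; against Counter: (-5)p + 5(1−p) = −10p + 5.
Setting these equal: 6p − 4 = −10p + 5 ⇒ 16p = 9 ⇒ p = 9/16, and the value is (6)·(9/16) − 4 = -5/8.
For the defender: with q = P(Hold), equating North's and South's payoffs gives 7q − 5 = −9q + 5 ⇒ q = 5/8.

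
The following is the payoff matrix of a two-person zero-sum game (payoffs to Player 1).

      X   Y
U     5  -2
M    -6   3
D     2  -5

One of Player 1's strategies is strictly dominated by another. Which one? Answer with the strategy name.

D

U gives a strictly higher payoff than D against every column: 5 > 2, -2 > -5.
So D is strictly dominated and Player 1 never plays it.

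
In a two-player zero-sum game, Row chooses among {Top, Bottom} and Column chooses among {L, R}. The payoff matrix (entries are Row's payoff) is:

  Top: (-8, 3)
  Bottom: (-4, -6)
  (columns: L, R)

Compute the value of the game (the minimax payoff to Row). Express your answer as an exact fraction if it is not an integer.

Row minima: Top → -8, Bottom → -6; maximin = -6.
Column maxima: L → -4, R → 3; minimax = -4.
-6 ≠ -4, so there is no saddle point; optimal play is mixed.
Let Row play Top with probability p. Expected payoff against L: (-8)p + (-4)(1−p) = −4p − 4; against R: 3p + (-6)(1−p) = 9p − 6.
Setting these equal: −4p − 4 = 9p − 6 ⇒ −13p = -2 ⇒ p = 2/13, and the value is (-4)·(2/13) − 4 = -60/13.
For Column: with q = P(L), equating Top's and Bottom's payoffs gives −11q + 3 = 2q − 6 ⇒ q = 9/13.

-60/13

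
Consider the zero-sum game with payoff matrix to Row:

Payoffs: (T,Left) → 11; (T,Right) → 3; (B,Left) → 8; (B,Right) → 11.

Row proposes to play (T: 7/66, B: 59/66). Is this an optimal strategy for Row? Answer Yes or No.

No

Against Left this mix gives (7/66)·11 + (59/66)·8 = 183/22.
Against Right this mix gives (7/66)·3 + (59/66)·11 = 335/33.
Column will play Left, holding Row to 183/22. Shifting weight toward the row that does better against Left would raise this floor (the equalizing mix achieves 97/11 against both Left and Right), so the proposed strategy is not optimal.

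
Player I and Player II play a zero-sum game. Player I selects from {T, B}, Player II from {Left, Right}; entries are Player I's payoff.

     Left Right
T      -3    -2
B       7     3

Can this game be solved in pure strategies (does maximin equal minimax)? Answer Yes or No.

Yes

Row minima: T → -3, B → 3; maximin = 3.
Column maxima: Left → 7, Right → 3; minimax = 3.
maximin = minimax = 3, so a saddle point exists.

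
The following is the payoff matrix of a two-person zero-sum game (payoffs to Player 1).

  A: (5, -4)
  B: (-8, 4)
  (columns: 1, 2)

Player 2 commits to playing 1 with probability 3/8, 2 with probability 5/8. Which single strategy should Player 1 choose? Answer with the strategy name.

Expected payoff of A: (3/8)·5 + (5/8)·(-4) = -5/8.
Expected payoff of B: (3/8)·(-8) + (5/8)·4 = -1/2.
The largest is -1/2, so Player 1's best response is B.

B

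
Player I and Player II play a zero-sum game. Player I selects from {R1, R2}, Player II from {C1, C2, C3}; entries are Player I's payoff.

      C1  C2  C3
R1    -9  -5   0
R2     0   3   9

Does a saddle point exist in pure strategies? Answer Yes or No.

Yes

Row minima: R1 → -9, R2 → 0; maximin = 0.
Column maxima: C1 → 0, C2 → 3, C3 → 9; minimax = 0.
maximin = minimax = 0, so a saddle point exists.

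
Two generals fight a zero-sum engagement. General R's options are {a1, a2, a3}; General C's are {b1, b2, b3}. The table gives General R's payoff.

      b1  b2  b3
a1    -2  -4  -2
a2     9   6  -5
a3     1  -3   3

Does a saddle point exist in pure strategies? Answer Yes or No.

No

Row minima: a1 → -4, a2 → -5, a3 → -3; maximin = -3.
Column maxima: b1 → 9, b2 → 6, b3 → 3; minimax = 3.
-3 ≠ 3, so no pure-strategy equilibrium exists.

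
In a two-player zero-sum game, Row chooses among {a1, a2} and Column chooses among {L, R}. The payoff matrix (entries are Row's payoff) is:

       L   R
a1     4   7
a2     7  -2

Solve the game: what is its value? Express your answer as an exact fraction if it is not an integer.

19/4

Row minima: a1 → 4, a2 → -2; maximin = 4.
Column maxima: L → 7, R → 7; minimax = 7.
4 ≠ 7, so there is no saddle point; optimal play is mixed.
Let Row play a1 with probability p. Expected payoff against L: 4p + 7(1−p) = −3p + 7; against R: 7p + (-2)(1−p) = 9p − 2.
Setting these equal: −3p + 7 = 9p − 2 ⇒ −12p = -9 ⇒ p = 3/4, and the value is (-3)·(3/4) + 7 = 19/4.
For Column: with q = P(L), equating a1's and a2's payoffs gives −3q + 7 = 9q − 2 ⇒ q = 3/4.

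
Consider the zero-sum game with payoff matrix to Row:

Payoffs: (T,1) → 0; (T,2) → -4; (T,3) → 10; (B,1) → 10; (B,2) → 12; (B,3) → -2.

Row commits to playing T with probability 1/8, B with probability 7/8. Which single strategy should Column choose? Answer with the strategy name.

If Column plays 1, Row's expected payoff is (1/8)·0 + (7/8)·10 = 35/4.
If Column plays 2, Row's expected payoff is (1/8)·(-4) + (7/8)·12 = 10.
If Column plays 3, Row's expected payoff is (1/8)·10 + (7/8)·(-2) = -1/2.
Column minimizes Row's payoff; the smallest is -1/2, so the best response is 3.

3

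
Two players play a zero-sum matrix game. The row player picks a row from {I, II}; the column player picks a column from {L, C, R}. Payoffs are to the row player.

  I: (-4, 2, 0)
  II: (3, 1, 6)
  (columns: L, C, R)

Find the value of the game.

5/4

Row minima: I → -4, II → 1; maximin = 1.
Column maxima: L → 3, C → 2, R → 6; minimax = 2.
1 ≠ 2, so there is no saddle point; optimal play is mixed.
R is strictly dominated by L (it gives the row player strictly more in every row), so the column player never plays it.
On the remaining 2×2 (I, II vs L, C):
Let the row player play I with probability p. Expected payoff against L: (-4)p + 3(1−p) = −7p + 3; against C: 2p + 1(1−p) = p + 1.
Setting these equal: −7p + 3 = p + 1 ⇒ −8p = -2 ⇒ p = 1/4, and the value is (-7)·(1/4) + 3 = 5/4.
For the column player: with q = P(L), equating I's and II's payoffs gives −6q + 2 = 2q + 1 ⇒ q = 1/8.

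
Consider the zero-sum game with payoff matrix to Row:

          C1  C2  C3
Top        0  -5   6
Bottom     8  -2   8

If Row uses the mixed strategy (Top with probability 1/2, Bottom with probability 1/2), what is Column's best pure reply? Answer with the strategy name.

C2

If Column plays C1, Row's expected payoff is (1/2)·0 + (1/2)·8 = 4.
If Column plays C2, Row's expected payoff is (1/2)·(-5) + (1/2)·(-2) = -7/2.
If Column plays C3, Row's expected payoff is (1/2)·6 + (1/2)·8 = 7.
Column minimizes Row's payoff; the smallest is -7/2, so the best response is C2.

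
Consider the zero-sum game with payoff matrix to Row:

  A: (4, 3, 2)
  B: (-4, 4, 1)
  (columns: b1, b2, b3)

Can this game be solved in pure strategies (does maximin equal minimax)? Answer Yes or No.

Yes

Row minima: A → 2, B → -4; maximin = 2.
Column maxima: b1 → 4, b2 → 4, b3 → 2; minimax = 2.
maximin = minimax = 2, so a saddle point exists.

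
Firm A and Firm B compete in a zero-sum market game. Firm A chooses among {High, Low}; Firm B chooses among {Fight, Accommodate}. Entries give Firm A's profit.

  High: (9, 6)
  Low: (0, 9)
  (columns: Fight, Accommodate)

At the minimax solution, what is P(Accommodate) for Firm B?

Row minima: High → 6, Low → 0; maximin = 6.
Column maxima: Fight → 9, Accommodate → 9; minimax = 9.
6 ≠ 9, so there is no saddle point; optimal play is mixed.
Let Firm A play High with probability p. Expected payoff against Fight: 9p + 0(1−p) = 9p; against Accommodate: 6p + 9(1−p) = −3p + 9.
Setting these equal: 9p = −3p + 9 ⇒ 12p = 9 ⇒ p = 3/4, and the value is (9)·(3/4) = 27/4.
For Firm B: with q = P(Fight), equating High's and Low's payoffs gives 3q + 6 = −9q + 9 ⇒ q = 1/4.

3/4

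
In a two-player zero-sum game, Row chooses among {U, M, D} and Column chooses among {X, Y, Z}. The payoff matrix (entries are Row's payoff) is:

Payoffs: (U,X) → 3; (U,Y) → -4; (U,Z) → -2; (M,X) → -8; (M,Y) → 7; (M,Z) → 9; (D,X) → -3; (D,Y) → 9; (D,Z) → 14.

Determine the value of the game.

Row minima: U → -4, M → -8, D → -3; maximin = -3.
Column maxima: X → 3, Y → 9, Z → 14; minimax = 3.
-3 ≠ 3, so there is no saddle point; optimal play is mixed.
M is strictly dominated by D, so Row never plays it.
Z is strictly dominated by Y (it gives Row strictly more in every row), so Column never plays it.
On the remaining 2×2 (U, D vs X, Y):
Let Row play U with probability p. Expected payoff against X: 3p + (-3)(1−p) = 6p − 3; against Y: (-4)p + 9(1−p) = −13p + 9.
Setting these equal: 6p − 3 = −13p + 9 ⇒ 19p = 12 ⇒ p = 12/19, and the value is (6)·(12/19) − 3 = 15/19.
For Column: with q = P(X), equating U's and D's payoffs gives 7q − 4 = −12q + 9 ⇒ q = 13/19.

15/19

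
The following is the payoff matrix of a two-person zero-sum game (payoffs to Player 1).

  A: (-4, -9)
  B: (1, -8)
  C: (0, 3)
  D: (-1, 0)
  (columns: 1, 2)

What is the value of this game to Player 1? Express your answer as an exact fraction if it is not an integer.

Row minima: A → -9, B → -8, C → 0, D → -1; maximin = 0.
Column maxima: 1 → 1, 2 → 3; minimax = 1.
0 ≠ 1, so there is no saddle point; optimal play is mixed.
A is strictly dominated by B, so Player 1 never plays it.
D is strictly dominated by C, so Player 1 never plays it.
On the remaining 2×2 (B, C vs 1, 2):
Let Player 1 play B with probability p. Expected payoff against 1: 1p + 0(1−p) = p; against 2: (-8)p + 3(1−p) = −11p + 3.
Setting these equal: p = −11p + 3 ⇒ 12p = 3 ⇒ p = 1/4, and the value is (1)·(1/4) = 1/4.
For Player 2: with q = P(1), equating B's and C's payoffs gives 9q − 8 = −3q + 3 ⇒ q = 11/12.

1/4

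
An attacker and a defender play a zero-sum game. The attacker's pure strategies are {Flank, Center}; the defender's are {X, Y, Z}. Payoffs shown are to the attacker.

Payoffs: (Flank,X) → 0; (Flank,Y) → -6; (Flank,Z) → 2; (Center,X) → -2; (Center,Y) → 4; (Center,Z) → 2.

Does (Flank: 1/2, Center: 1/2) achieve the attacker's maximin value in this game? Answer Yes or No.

Yes

Against X this mix gives (1/2)·0 + (1/2)·(-2) = -1.
Against Y this mix gives (1/2)·(-6) + (1/2)·4 = -1.
Against Z this mix gives (1/2)·2 + (1/2)·2 = 2.
All of the defender's active replies (X, Y) yield -1, and no column does worse for the attacker. The mix makes the defender indifferent and guarantees -1, so it is optimal.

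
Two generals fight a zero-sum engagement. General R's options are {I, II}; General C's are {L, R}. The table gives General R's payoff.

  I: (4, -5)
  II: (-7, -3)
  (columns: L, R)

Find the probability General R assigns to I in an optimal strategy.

4/13

Row minima: I → -5, II → -7; maximin = -5.
Column maxima: L → 4, R → -3; minimax = -3.
-5 ≠ -3, so there is no saddle point; optimal play is mixed.
Let General R play I with probability p. Expected payoff against L: 4p + (-7)(1−p) = 11p − 7; against R: (-5)p + (-3)(1−p) = −2p − 3.
Setting these equal: 11p − 7 = −2p − 3 ⇒ 13p = 4 ⇒ p = 4/13, and the value is (11)·(4/13) − 7 = -47/13.
For General C: with q = P(L), equating I's and II's payoffs gives 9q − 5 = −4q − 3 ⇒ q = 2/13.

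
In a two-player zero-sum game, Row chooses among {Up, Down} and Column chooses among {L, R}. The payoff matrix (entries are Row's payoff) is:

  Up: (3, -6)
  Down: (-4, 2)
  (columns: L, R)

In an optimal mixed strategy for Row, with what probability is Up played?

Row minima: Up → -6, Down → -4; maximin = -4.
Column maxima: L → 3, R → 2; minimax = 2.
-4 ≠ 2, so there is no saddle point; optimal play is mixed.
Let Row play Up with probability p. Expected payoff against L: 3p + (-4)(1−p) = 7p − 4; against R: (-6)p + 2(1−p) = −8p + 2.
Setting these equal: 7p − 4 = −8p + 2 ⇒ 15p = 6 ⇒ p = 2/5, and the value is (7)·(2/5) − 4 = -6/5.
For Column: with q = P(L), equating Up's and Down's payoffs gives 9q − 6 = −6q + 2 ⇒ q = 8/15.

2/5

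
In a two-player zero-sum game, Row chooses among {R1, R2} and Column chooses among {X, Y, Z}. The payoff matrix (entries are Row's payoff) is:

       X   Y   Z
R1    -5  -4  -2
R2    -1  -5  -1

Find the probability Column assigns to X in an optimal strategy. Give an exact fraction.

1/5

Row minima: R1 → -5, R2 → -5; maximin = -5.
Column maxima: X → -1, Y → -4, Z → -1; minimax = -4.
-5 ≠ -4, so there is no saddle point; optimal play is mixed.
Z is strictly dominated by Y (it gives Row strictly more in every row), so Column never plays it.
On the remaining 2×2 (R1, R2 vs X, Y):
Let Row play R1 with probability p. Expected payoff against X: (-5)p + (-1)(1−p) = −4p − 1; against Y: (-4)p + (-5)(1−p) = p − 5.
Setting these equal: −4p − 1 = p − 5 ⇒ −5p = -4 ⇒ p = 4/5, and the value is (-4)·(4/5) − 1 = -21/5.
For Column: with q = P(X), equating R1's and R2's payoffs gives −q − 4 = 4q − 5 ⇒ q = 1/5.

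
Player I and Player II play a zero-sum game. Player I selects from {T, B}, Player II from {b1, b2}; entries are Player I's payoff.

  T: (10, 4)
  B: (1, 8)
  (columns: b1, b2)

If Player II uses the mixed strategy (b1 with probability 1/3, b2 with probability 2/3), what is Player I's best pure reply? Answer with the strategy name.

Expected payoff of T: (1/3)·10 + (2/3)·4 = 6.
Expected payoff of B: (1/3)·1 + (2/3)·8 = 17/3.
The largest is 6, so Player I's best response is T.

T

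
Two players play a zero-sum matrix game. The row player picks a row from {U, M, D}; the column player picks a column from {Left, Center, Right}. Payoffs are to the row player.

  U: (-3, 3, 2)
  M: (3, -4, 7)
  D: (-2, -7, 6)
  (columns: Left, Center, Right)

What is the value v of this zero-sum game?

-3/13

Row minima: U → -3, M → -4, D → -7; maximin = -3.
Column maxima: Left → 3, Center → 3, Right → 7; minimax = 3.
-3 ≠ 3, so there is no saddle point; optimal play is mixed.
D is strictly dominated by M, so the row player never plays it.
Right is strictly dominated by Left (it gives the row player strictly more in every row), so the column player never plays it.
On the remaining 2×2 (U, M vs Left, Center):
Let the row player play U with probability p. Expected payoff against Left: (-3)p + 3(1−p) = −6p + 3; against Center: 3p + (-4)(1−p) = 7p − 4.
Setting these equal: −6p + 3 = 7p − 4 ⇒ −13p = -7 ⇒ p = 7/13, and the value is (-6)·(7/13) + 3 = -3/13.
For the column player: with q = P(Left), equating U's and M's payoffs gives −6q + 3 = 7q − 4 ⇒ q = 7/13.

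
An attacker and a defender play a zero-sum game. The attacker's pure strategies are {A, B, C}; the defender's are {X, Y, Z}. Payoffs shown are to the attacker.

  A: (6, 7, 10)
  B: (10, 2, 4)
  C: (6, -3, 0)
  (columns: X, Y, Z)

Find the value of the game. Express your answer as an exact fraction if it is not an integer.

58/9

Row minima: A → 6, B → 2, C → -3; maximin = 6.
Column maxima: X → 10, Y → 7, Z → 10; minimax = 7.
6 ≠ 7, so there is no saddle point; optimal play is mixed.
C is strictly dominated by B, so the attacker never plays it.
Z is strictly dominated by Y (it gives the attacker strictly more in every row), so the defender never plays it.
On the remaining 2×2 (A, B vs X, Y):
Let the attacker play A with probability p. Expected payoff against X: 6p + 10(1−p) = −4p + 10; against Y: 7p + 2(1−p) = 5p + 2.
Setting these equal: −4p + 10 = 5p + 2 ⇒ −9p = -8 ⇒ p = 8/9, and the value is (-4)·(8/9) + 10 = 58/9.
For the defender: with q = P(X), equating A's and B's payoffs gives −q + 7 = 8q + 2 ⇒ q = 5/9.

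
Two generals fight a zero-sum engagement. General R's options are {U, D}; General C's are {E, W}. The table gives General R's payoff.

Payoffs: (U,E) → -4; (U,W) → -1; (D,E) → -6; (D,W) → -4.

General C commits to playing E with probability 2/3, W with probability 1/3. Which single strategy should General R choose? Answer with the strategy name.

Expected payoff of U: (2/3)·(-4) + (1/3)·(-1) = -3.
Expected payoff of D: (2/3)·(-6) + (1/3)·(-4) = -16/3.
The largest is -3, so General R's best response is U.

U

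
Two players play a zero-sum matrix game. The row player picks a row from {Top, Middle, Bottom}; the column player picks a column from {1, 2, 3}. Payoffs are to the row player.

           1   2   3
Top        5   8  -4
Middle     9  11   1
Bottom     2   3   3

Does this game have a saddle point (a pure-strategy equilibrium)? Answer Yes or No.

No

Row minima: Top → -4, Middle → 1, Bottom → 2; maximin = 2.
Column maxima: 1 → 9, 2 → 11, 3 → 3; minimax = 3.
2 ≠ 3, so no pure-strategy equilibrium exists.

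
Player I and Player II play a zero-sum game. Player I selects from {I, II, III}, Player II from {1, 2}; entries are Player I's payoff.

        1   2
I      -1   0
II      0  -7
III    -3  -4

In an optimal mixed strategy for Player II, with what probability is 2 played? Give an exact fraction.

Row minima: I → -1, II → -7, III → -4; maximin = -1.
Column maxima: 1 → 0, 2 → 0; minimax = 0.
-1 ≠ 0, so there is no saddle point; optimal play is mixed.
III is strictly dominated by I, so Player I never plays it.
On the remaining 2×2 (I, II vs 1, 2):
Let Player I play I with probability p. Expected payoff against 1: (-1)p + 0(1−p) = −p; against 2: 0p + (-7)(1−p) = 7p − 7.
Setting these equal: −p = 7p − 7 ⇒ −8p = -7 ⇒ p = 7/8, and the value is (-1)·(7/8) = -7/8.
For Player II: with q = P(1), equating I's and II's payoffs gives −q = 7q − 7 ⇒ q = 7/8.

1/8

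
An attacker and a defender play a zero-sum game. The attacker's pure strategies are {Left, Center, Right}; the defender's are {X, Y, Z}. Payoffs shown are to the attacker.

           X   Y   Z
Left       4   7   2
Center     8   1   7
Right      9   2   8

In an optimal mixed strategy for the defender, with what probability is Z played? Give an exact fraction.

5/11

Row minima: Left → 2, Center → 1, Right → 2; maximin = 2.
Column maxima: X → 9, Y → 7, Z → 8; minimax = 7.
2 ≠ 7, so there is no saddle point; optimal play is mixed.
Center is strictly dominated by Right, so the attacker never plays it.
X is strictly dominated by Z (it gives the attacker strictly more in every row), so the defender never plays it.
On the remaining 2×2 (Left, Right vs Y, Z):
Let the attacker play Left with probability p. Expected payoff against Y: 7p + 2(1−p) = 5p + 2; against Z: 2p + 8(1−p) = −6p + 8.
Setting these equal: 5p + 2 = −6p + 8 ⇒ 11p = 6 ⇒ p = 6/11, and the value is (5)·(6/11) + 2 = 52/11.
For the defender: with q = P(Y), equating Left's and Right's payoffs gives 5q + 2 = −6q + 8 ⇒ q = 6/11.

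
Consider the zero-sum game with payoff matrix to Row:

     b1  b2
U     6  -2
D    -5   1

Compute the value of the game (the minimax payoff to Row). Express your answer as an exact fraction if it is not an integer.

Row minima: U → -2, D → -5; maximin = -2.
Column maxima: b1 → 6, b2 → 1; minimax = 1.
-2 ≠ 1, so there is no saddle point; optimal play is mixed.
Let Row play U with probability p. Expected payoff against b1: 6p + (-5)(1−p) = 11p − 5; against b2: (-2)p + 1(1−p) = −3p + 1.
Setting these equal: 11p − 5 = −3p + 1 ⇒ 14p = 6 ⇒ p = 3/7, and the value is (11)·(3/7) − 5 = -2/7.
For Column: with q = P(b1), equating U's and D's payoffs gives 8q − 2 = −6q + 1 ⇒ q = 3/14.

-2/7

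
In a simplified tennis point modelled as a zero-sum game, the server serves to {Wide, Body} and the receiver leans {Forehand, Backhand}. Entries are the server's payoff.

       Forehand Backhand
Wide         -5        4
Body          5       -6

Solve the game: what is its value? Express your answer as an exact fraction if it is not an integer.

Row minima: Wide → -5, Body → -6; maximin = -5.
Column maxima: Forehand → 5, Backhand → 4; minimax = 4.
-5 ≠ 4, so there is no saddle point; optimal play is mixed.
Let the server play Wide with probability p. Expected payoff against Forehand: (-5)p + 5(1−p) = −10p + 5; against Backhand: 4p + (-6)(1−p) = 10p − 6.
Setting these equal: −10p + 5 = 10p − 6 ⇒ −20p = -11 ⇒ p = 11/20, and the value is (-10)·(11/20) + 5 = -1/2.
For the receiver: with q = P(Forehand), equating Wide's and Body's payoffs gives −9q + 4 = 11q − 6 ⇒ q = 1/2.

-1/2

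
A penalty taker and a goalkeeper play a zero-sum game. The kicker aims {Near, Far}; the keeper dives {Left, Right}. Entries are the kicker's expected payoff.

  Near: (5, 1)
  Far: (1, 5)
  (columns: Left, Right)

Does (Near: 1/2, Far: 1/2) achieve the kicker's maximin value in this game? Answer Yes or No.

Yes

Against Left this mix gives (1/2)·5 + (1/2)·1 = 3.
Against Right this mix gives (1/2)·1 + (1/2)·5 = 3.
All of the keeper's active replies (Left, Right) yield 3, and no column does worse for the kicker. The mix makes the keeper indifferent and guarantees 3, so it is optimal.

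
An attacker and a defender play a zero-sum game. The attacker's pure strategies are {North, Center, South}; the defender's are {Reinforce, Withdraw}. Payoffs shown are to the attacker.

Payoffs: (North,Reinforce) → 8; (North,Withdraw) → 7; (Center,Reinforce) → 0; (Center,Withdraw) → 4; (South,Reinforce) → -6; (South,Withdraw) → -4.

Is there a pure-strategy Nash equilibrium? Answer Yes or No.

Yes

Row minima: North → 7, Center → 0, South → -6; maximin = 7.
Column maxima: Reinforce → 8, Withdraw → 7; minimax = 7.
maximin = minimax = 7, so a saddle point exists.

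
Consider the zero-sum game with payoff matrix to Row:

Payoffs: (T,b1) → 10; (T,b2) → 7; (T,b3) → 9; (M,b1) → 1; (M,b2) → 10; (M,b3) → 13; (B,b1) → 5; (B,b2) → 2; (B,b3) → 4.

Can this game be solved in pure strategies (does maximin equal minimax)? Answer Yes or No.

Row minima: T → 7, M → 1, B → 2; maximin = 7.
Column maxima: b1 → 10, b2 → 10, b3 → 13; minimax = 10.
7 ≠ 10, so no pure-strategy equilibrium exists.

No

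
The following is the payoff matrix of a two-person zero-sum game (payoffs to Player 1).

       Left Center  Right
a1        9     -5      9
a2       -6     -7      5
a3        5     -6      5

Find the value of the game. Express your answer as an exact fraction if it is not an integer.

-5

Row minima: a1 → -5, a2 → -7, a3 → -6; maximin = -5.
Column maxima: Left → 9, Center → -5, Right → 9; minimax = -5.
Since maximin = minimax = -5, there is a saddle point and the value is -5.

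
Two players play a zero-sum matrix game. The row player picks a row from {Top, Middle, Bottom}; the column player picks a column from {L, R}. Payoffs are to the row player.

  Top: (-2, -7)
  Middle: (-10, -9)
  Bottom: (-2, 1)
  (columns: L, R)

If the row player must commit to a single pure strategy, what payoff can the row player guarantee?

Row minima: Top → -7, Middle → -10, Bottom → -2.
The best of these is -2.

-2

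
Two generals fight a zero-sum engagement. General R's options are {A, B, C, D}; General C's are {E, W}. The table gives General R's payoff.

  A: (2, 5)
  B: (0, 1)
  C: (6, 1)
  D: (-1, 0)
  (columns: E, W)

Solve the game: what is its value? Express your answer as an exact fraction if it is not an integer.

7/2

Row minima: A → 2, B → 0, C → 1, D → -1; maximin = 2.
Column maxima: E → 6, W → 5; minimax = 5.
2 ≠ 5, so there is no saddle point; optimal play is mixed.
B is strictly dominated by A, so General R never plays it.
D is strictly dominated by A, so General R never plays it.
On the remaining 2×2 (A, C vs E, W):
Let General R play A with probability p. Expected payoff against E: 2p + 6(1−p) = −4p + 6; against W: 5p + 1(1−p) = 4p + 1.
Setting these equal: −4p + 6 = 4p + 1 ⇒ −8p = -5 ⇒ p = 5/8, and the value is (-4)·(5/8) + 6 = 7/2.
For General C: with q = P(E), equating A's and C's payoffs gives −3q + 5 = 5q + 1 ⇒ q = 1/2.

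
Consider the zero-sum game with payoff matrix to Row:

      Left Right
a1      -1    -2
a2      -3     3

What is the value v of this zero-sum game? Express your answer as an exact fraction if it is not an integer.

Row minima: a1 → -2, a2 → -3; maximin = -2.
Column maxima: Left → -1, Right → 3; minimax = -1.
-2 ≠ -1, so there is no saddle point; optimal play is mixed.
Let Row play a1 with probability p. Expected payoff against Left: (-1)p + (-3)(1−p) = 2p − 3; against Right: (-2)p + 3(1−p) = −5p + 3.
Setting these equal: 2p − 3 = −5p + 3 ⇒ 7p = 6 ⇒ p = 6/7, and the value is (2)·(6/7) − 3 = -9/7.
For Column: with q = P(Left), equating a1's and a2's payoffs gives q − 2 = −6q + 3 ⇒ q = 5/7.

-9/7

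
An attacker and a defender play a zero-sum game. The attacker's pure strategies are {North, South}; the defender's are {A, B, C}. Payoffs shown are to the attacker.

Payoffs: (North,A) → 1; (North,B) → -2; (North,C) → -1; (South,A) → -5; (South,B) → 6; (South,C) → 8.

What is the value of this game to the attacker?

-2/7

Row minima: North → -2, South → -5; maximin = -2.
Column maxima: A → 1, B → 6, C → 8; minimax = 1.
-2 ≠ 1, so there is no saddle point; optimal play is mixed.
C is strictly dominated by B (it gives the attacker strictly more in every row), so the defender never plays it.
On the remaining 2×2 (North, South vs A, B):
Let the attacker play North with probability p. Expected payoff against A: 1p + (-5)(1−p) = 6p − 5; against B: (-2)p + 6(1−p) = −8p + 6.
Setting these equal: 6p − 5 = −8p + 6 ⇒ 14p = 11 ⇒ p = 11/14, and the value is (6)·(11/14) − 5 = -2/7.
For the defender: with q = P(A), equating North's and South's payoffs gives 3q − 2 = −11q + 6 ⇒ q = 4/7.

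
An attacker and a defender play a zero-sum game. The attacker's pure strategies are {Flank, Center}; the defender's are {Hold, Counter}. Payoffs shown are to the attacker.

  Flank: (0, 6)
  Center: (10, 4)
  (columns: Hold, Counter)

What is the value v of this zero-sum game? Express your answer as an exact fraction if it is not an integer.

Row minima: Flank → 0, Center → 4; maximin = 4.
Column maxima: Hold → 10, Counter → 6; minimax = 6.
4 ≠ 6, so there is no saddle point; optimal play is mixed.
Let the attacker play Flank with probability p. Expected payoff against Hold: 0p + 10(1−p) = −10p + 10; against Counter: 6p + 4(1−p) = 2p + 4.
Setting these equal: −10p + 10 = 2p + 4 ⇒ −12p = -6 ⇒ p = 1/2, and the value is (-10)·(1/2) + 10 = 5.
For the defender: with q = P(Hold), equating Flank's and Center's payoffs gives −6q + 6 = 6q + 4 ⇒ q = 1/6.

5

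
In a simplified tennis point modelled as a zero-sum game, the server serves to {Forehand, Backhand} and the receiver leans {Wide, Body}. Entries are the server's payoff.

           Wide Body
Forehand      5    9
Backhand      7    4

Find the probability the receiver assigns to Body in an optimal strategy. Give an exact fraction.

Row minima: Forehand → 5, Backhand → 4; maximin = 5.
Column maxima: Wide → 7, Body → 9; minimax = 7.
5 ≠ 7, so there is no saddle point; optimal play is mixed.
Let the server play Forehand with probability p. Expected payoff against Wide: 5p + 7(1−p) = −2p + 7; against Body: 9p + 4(1−p) = 5p + 4.
Setting these equal: −2p + 7 = 5p + 4 ⇒ −7p = -3 ⇒ p = 3/7, and the value is (-2)·(3/7) + 7 = 43/7.
For the receiver: with q = P(Wide), equating Forehand's and Backhand's payoffs gives −4q + 9 = 3q + 4 ⇒ q = 5/7.

2/7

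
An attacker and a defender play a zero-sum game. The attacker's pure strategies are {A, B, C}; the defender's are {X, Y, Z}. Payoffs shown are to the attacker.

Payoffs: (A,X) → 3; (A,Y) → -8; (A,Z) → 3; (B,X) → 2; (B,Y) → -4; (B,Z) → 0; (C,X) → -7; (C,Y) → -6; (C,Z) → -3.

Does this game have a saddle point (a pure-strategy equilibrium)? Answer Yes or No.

Row minima: A → -8, B → -4, C → -7; maximin = -4.
Column maxima: X → 3, Y → -4, Z → 3; minimax = -4.
maximin = minimax = -4, so a saddle point exists.

Yes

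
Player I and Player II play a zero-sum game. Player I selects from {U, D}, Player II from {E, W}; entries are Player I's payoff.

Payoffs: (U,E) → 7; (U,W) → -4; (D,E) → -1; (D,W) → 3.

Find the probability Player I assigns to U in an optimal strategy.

Row minima: U → -4, D → -1; maximin = -1.
Column maxima: E → 7, W → 3; minimax = 3.
-1 ≠ 3, so there is no saddle point; optimal play is mixed.
Let Player I play U with probability p. Expected payoff against E: 7p + (-1)(1−p) = 8p − 1; against W: (-4)p + 3(1−p) = −7p + 3.
Setting these equal: 8p − 1 = −7p + 3 ⇒ 15p = 4 ⇒ p = 4/15, and the value is (8)·(4/15) − 1 = 17/15.
For Player II: with q = P(E), equating U's and D's payoffs gives 11q − 4 = −4q + 3 ⇒ q = 7/15.

4/15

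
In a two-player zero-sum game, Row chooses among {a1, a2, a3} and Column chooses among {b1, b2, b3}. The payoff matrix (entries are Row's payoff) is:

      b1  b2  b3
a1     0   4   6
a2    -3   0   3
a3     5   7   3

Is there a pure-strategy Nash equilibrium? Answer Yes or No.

Row minima: a1 → 0, a2 → -3, a3 → 3; maximin = 3.
Column maxima: b1 → 5, b2 → 7, b3 → 6; minimax = 5.
3 ≠ 5, so no pure-strategy equilibrium exists.

No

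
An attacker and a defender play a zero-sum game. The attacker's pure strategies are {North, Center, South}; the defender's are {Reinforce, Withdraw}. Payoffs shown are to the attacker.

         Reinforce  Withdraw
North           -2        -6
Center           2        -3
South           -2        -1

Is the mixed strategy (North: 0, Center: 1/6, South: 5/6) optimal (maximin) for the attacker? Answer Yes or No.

Against Reinforce this mix gives (1/6)·2 + (5/6)·(-2) = -4/3.
Against Withdraw this mix gives (1/6)·(-3) + (5/6)·(-1) = -4/3.
All of the defender's active replies (Reinforce, Withdraw) yield -4/3, and no column does worse for the attacker. The mix makes the defender indifferent and guarantees -4/3, so it is optimal.

Yes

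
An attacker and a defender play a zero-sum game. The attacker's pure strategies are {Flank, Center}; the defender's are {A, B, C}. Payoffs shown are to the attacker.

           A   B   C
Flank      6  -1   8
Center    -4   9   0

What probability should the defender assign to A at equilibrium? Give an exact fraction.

1/2

Row minima: Flank → -1, Center → -4; maximin = -1.
Column maxima: A → 6, B → 9, C → 8; minimax = 6.
-1 ≠ 6, so there is no saddle point; optimal play is mixed.
C is strictly dominated by A (it gives the attacker strictly more in every row), so the defender never plays it.
On the remaining 2×2 (Flank, Center vs A, B):
Let the attacker play Flank with probability p. Expected payoff against A: 6p + (-4)(1−p) = 10p − 4; against B: (-1)p + 9(1−p) = −10p + 9.
Setting these equal: 10p − 4 = −10p + 9 ⇒ 20p = 13 ⇒ p = 13/20, and the value is (10)·(13/20) − 4 = 5/2.
For the defender: with q = P(A), equating Flank's and Center's payoffs gives 7q − 1 = −13q + 9 ⇒ q = 1/2.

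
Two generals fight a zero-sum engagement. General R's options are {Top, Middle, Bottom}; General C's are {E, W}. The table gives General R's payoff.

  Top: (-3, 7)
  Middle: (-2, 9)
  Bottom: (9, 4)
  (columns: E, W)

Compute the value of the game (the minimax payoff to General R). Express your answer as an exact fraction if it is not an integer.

89/16

Row minima: Top → -3, Middle → -2, Bottom → 4; maximin = 4.
Column maxima: E → 9, W → 9; minimax = 9.
4 ≠ 9, so there is no saddle point; optimal play is mixed.
Top is strictly dominated by Middle, so General R never plays it.
On the remaining 2×2 (Middle, Bottom vs E, W):
Let General R play Middle with probability p. Expected payoff against E: (-2)p + 9(1−p) = −11p + 9; against W: 9p + 4(1−p) = 5p + 4.
Setting these equal: −11p + 9 = 5p + 4 ⇒ −16p = -5 ⇒ p = 5/16, and the value is (-11)·(5/16) + 9 = 89/16.
For General C: with q = P(E), equating Middle's and Bottom's payoffs gives −11q + 9 = 5q + 4 ⇒ q = 5/16.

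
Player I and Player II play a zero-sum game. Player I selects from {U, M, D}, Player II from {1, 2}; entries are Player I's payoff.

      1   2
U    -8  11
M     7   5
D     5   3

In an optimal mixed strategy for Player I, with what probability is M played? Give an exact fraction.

Row minima: U → -8, M → 5, D → 3; maximin = 5.
Column maxima: 1 → 7, 2 → 11; minimax = 7.
5 ≠ 7, so there is no saddle point; optimal play is mixed.
D is strictly dominated by M, so Player I never plays it.
On the remaining 2×2 (U, M vs 1, 2):
Let Player I play U with probability p. Expected payoff against 1: (-8)p + 7(1−p) = −15p + 7; against 2: 11p + 5(1−p) = 6p + 5.
Setting these equal: −15p + 7 = 6p + 5 ⇒ −21p = -2 ⇒ p = 2/21, and the value is (-15)·(2/21) + 7 = 39/7.
For Player II: with q = P(1), equating U's and M's payoffs gives −19q + 11 = 2q + 5 ⇒ q = 2/7.

19/21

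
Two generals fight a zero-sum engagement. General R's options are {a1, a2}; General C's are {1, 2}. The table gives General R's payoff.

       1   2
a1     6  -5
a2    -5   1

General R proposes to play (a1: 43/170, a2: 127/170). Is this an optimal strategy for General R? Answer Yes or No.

Against 1 this mix gives (43/170)·6 + (127/170)·(-5) = -377/170.
Against 2 this mix gives (43/170)·(-5) + (127/170)·1 = -44/85.
General C will play 1, holding General R to -377/170. Shifting weight toward the row that does better against 1 would raise this floor (the equalizing mix achieves -19/17 against both 1 and 2), so the proposed strategy is not optimal.

No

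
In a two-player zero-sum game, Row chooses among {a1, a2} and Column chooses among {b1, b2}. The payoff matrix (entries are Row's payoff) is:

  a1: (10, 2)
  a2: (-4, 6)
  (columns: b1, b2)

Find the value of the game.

34/9

Row minima: a1 → 2, a2 → -4; maximin = 2.
Column maxima: b1 → 10, b2 → 6; minimax = 6.
2 ≠ 6, so there is no saddle point; optimal play is mixed.
Let Row play a1 with probability p. Expected payoff against b1: 10p + (-4)(1−p) = 14p − 4; against b2: 2p + 6(1−p) = −4p + 6.
Setting these equal: 14p − 4 = −4p + 6 ⇒ 18p = 10 ⇒ p = 5/9, and the value is (14)·(5/9) − 4 = 34/9.
For Column: with q = P(b1), equating a1's and a2's payoffs gives 8q + 2 = −10q + 6 ⇒ q = 2/9.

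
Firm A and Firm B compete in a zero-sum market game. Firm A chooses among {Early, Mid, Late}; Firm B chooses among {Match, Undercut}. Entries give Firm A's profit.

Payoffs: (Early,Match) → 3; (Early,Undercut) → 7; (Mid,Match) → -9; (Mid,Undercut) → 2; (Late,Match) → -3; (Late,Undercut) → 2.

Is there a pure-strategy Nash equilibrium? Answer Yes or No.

Row minima: Early → 3, Mid → -9, Late → -3; maximin = 3.
Column maxima: Match → 3, Undercut → 7; minimax = 3.
maximin = minimax = 3, so a saddle point exists.

Yes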